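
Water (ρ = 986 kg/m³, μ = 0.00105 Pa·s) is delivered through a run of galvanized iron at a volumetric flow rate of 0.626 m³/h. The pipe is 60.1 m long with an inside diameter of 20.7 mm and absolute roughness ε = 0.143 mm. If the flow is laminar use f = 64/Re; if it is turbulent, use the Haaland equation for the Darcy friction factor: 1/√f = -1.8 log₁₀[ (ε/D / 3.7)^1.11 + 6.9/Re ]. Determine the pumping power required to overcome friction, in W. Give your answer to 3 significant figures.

Q = 0.626 m³/h = 0.626/3600 = 0.0001739 m³/s.
Cross-sectional area A = πD²/4 = π(0.0207)²/4 = 0.0003365 m²; mean velocity V = Q/A = 0.0001739/0.0003365 = 0.5167 m/s.
Reynolds number Re = ρVD/μ = 986 · 0.5167 · 0.0207 / 0.00105 = 1.004e+04.
Re > 4000 → turbulent. Relative roughness ε/D = 0.000143/0.0207 = 0.00691. Haaland: 1/√f = -1.8 log₁₀[(0.00691/3.7)^1.11 + 6.9/1.004e+04] = -1.8 log₁₀[0.000935 + 0.000687] = 5.022, so f = 0.03965.
Darcy-Weisbach: ΔP = f(L/D)(ρV²/2) = 0.03965·(60.1/0.0207)·(986·0.5167²/2) = 0.03965·2903·131.6 = 1.515e+04 Pa.
Pumping power P = QΔP = 0.0001739·1.515e+04 = 2.635 W = 2.64 W.

P ≈ 2.64 W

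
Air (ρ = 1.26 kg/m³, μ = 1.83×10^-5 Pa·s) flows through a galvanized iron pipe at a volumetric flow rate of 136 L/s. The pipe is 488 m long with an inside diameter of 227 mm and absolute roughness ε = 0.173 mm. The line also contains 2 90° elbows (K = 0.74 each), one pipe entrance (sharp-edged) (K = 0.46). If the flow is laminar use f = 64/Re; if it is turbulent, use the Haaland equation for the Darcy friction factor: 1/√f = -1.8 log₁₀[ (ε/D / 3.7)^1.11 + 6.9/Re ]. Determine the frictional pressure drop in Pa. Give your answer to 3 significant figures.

Q = 136 L/s = 136/1000 = 0.136 m³/s.
Cross-sectional area A = πD²/4 = π(0.227)²/4 = 0.04047 m²; mean velocity V = Q/A = 0.136/0.04047 = 3.36 m/s.
Reynolds number Re = ρVD/μ = 1.26 · 3.36 · 0.227 / 1.83e-05 = 5.252e+04.
Re > 4000 → turbulent. Relative roughness ε/D = 0.000173/0.227 = 0.000762. Haaland: 1/√f = -1.8 log₁₀[(0.000762/3.7)^1.11 + 6.9/5.252e+04] = -1.8 log₁₀[8.1e-05 + 0.000131] = 6.611, so f = 0.02288.
Total minor-loss coefficient ΣK = 2·0.74 + 1·0.46 = 1.94.
ΔP = [f·L/D + ΣK]·(ρV²/2) = [0.02288·488/0.227 + 1.94]·(1.26·3.36²/2) = [49.18 + 1.94]·7.114 = 363.7 Pa.

ΔP ≈ 364 Pa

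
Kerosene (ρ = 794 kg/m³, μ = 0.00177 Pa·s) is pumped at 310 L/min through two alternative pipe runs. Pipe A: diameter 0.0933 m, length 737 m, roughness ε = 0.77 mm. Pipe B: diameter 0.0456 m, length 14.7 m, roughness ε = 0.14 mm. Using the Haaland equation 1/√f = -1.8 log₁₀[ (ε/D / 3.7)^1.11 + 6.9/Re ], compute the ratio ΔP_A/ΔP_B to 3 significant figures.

Pipe A: V = Q/A = 0.005167/0.006837 = 0.7557 m/s; Re = 3.163e+04; ε/D = 0.00825; Haaland → f = 0.03754; ΔP_A = f(L/D)(ρV²/2) = 6.724e+04 Pa.
Pipe B: V = Q/A = 0.005167/0.001633 = 3.164 m/s; Re = 6.471e+04; ε/D = 0.00307; Haaland → f = 0.02813; ΔP_B = f(L/D)(ρV²/2) = 3.603e+04 Pa.
ΔP_A/ΔP_B = 6.724e+04/3.603e+04 = 1.87.

ΔP_A/ΔP_B ≈ 1.87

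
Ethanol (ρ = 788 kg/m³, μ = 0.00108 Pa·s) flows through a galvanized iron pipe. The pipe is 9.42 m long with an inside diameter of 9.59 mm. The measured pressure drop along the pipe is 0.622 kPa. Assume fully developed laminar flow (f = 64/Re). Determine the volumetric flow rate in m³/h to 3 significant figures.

For laminar flow, f = 64/Re with Re = ρVD/μ, so Darcy-Weisbach reduces to ΔP = 32μLV/D². Solving for V: V = ΔP·D²/(32μL) = 622·(0.00959)²/(32·0.00108·9.42) = 0.1757 m/s.
Check: Re = ρVD/μ = 788·0.1757·0.00959/0.00108 = 1229 < 2300, so the laminar assumption holds.
Q = V·A = 0.1757·(π/4·0.00959²) = 1.269e-05 m³/s = 0.0457 m³/h.

Q ≈ 0.0457 m³/h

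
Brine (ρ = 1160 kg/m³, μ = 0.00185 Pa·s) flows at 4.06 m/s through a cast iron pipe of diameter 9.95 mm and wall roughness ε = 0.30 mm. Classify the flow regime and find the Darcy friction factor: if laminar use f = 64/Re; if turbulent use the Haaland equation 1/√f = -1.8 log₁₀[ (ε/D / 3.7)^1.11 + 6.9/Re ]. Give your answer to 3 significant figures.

Re = ρVD/μ = 1160·4.06·0.00995/0.00185 = 2.533e+04.
Re > 4000 → turbulent. ε/D = 0.0003/0.00995 = 0.0302; Haaland: 1/√f = -1.8 log₁₀[0.0048 + 0.000272] = 4.13, so f = 0.05861.

f ≈ 0.0586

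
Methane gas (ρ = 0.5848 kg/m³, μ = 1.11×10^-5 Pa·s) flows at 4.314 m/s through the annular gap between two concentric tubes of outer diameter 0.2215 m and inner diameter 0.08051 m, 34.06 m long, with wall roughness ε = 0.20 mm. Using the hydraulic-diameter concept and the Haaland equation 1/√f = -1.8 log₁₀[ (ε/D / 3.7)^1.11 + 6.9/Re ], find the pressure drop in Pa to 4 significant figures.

Hydraulic diameter D_h = 4A/P = D_o - D_i = 0.2215 - 0.08051 = 0.141 m.
Re = ρVD_h/μ = 0.5848·4.314·0.141/1.11e-05 = 3.204e+04.
ε/D_h = 0.0002/0.141 = 0.00142; Haaland gives 1/√f = -1.8 log₁₀[0.000161+0.000215] = 6.163, so f = 0.02633.
ΔP = f(L/D_h)(ρV²/2) = 0.02633·34.06/0.141·5.442 = 34.61 Pa.

ΔP ≈ 34.61 Pa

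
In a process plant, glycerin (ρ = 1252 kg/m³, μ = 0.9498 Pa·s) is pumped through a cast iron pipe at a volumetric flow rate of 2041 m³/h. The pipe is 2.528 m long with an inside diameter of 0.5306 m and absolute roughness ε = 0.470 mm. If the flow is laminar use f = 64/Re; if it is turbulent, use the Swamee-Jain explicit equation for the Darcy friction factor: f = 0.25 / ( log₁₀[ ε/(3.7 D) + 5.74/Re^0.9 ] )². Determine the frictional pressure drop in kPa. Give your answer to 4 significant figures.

Q = 2041 m³/h = 2041/3600 = 0.5669 m³/s.
Cross-sectional area A = πD²/4 = π(0.5306)²/4 = 0.2211 m²; mean velocity V = Q/A = 0.5669/0.2211 = 2.564 m/s.
Reynolds number Re = ρVD/μ = 1252 · 2.564 · 0.5306 / 0.95 = 1793.
Re < 2300 → laminar flow, so f = 64/Re = 64/1793 = 0.03569 (the turbulent correlation is not needed).
Darcy-Weisbach: ΔP = f(L/D)(ρV²/2) = 0.03569·(2.528/0.5306)·(1252·2.564²/2) = 0.03569·4.764·4115 = 699.7 Pa.
ΔP = 699.7 Pa = 0.6997 kPa.

ΔP ≈ 0.6997 kPa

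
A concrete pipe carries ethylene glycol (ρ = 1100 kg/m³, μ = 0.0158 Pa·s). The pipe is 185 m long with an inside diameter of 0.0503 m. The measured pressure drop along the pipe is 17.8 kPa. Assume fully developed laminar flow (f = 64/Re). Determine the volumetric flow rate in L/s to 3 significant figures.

For laminar flow, f = 64/Re with Re = ρVD/μ, so Darcy-Weisbach reduces to ΔP = 32μLV/D². Solving for V: V = ΔP·D²/(32μL) = 1.78e+04·(0.0503)²/(32·0.0158·185) = 0.4815 m/s.
Check: Re = ρVD/μ = 1100·0.4815·0.0503/0.0158 = 1686 < 2300, so the laminar assumption holds.
Q = V·A = 0.4815·(π/4·0.0503²) = 0.0009568 m³/s = 0.957 L/s.

Q ≈ 0.957 L/s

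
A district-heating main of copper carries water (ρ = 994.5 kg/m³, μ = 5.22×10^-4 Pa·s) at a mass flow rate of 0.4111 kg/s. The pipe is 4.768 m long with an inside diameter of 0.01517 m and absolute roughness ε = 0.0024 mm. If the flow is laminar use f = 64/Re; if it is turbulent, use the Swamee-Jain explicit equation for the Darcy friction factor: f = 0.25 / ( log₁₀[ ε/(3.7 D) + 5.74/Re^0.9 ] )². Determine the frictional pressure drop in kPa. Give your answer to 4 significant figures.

ΔP ≈ 16.55 kPa

A = πD²/4 = π(0.01517)²/4 = 0.0001807 m²; mean velocity V = ṁ/(ρA) = 0.4111/(994.5 · 0.0001807) = 2.287 m/s.
Reynolds number Re = ρVD/μ = 994.5 · 2.287 · 0.01517 / 0.000522 = 6.61e+04.
Re > 4000 → turbulent. Relative roughness ε/D = 2.4e-06/0.01517 = 0.000158. Swamee-Jain: f = 0.25/(log₁₀[0.000158/3.7 + 5.74/6.61e+04^0.9])² = 0.25/(log₁₀[4.28e-05 + 0.000263])² = 0.25/(-3.514)² = 0.02025.
Darcy-Weisbach: ΔP = f(L/D)(ρV²/2) = 0.02025·(4.768/0.01517)·(994.5·2.287²/2) = 0.02025·314.3·2601 = 1.655e+04 Pa.
ΔP = 1.655e+04 Pa = 16.55 kPa.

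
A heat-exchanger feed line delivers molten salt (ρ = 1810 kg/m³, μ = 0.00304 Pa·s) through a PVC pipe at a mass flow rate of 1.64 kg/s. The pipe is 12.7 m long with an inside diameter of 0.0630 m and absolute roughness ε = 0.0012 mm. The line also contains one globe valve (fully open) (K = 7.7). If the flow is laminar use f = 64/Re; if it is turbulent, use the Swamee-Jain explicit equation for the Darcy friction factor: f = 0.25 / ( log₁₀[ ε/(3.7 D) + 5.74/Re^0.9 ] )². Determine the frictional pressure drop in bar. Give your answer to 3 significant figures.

ΔP ≈ 0.0106 bar

A = πD²/4 = π(0.063)²/4 = 0.003117 m²; mean velocity V = ṁ/(ρA) = 1.64/(1810 · 0.003117) = 0.2907 m/s.
Reynolds number Re = ρVD/μ = 1810 · 0.2907 · 0.063 / 0.00304 = 1.09e+04.
Re > 4000 → turbulent. Relative roughness ε/D = 1.2e-06/0.063 = 1.9e-05. Swamee-Jain: f = 0.25/(log₁₀[1.9e-05/3.7 + 5.74/1.09e+04^0.9])² = 0.25/(log₁₀[5.15e-06 + 0.00133])² = 0.25/(-2.873)² = 0.03028.
Total minor-loss coefficient ΣK = 1·7.7 = 7.7.
ΔP = [f·L/D + ΣK]·(ρV²/2) = [0.03028·12.7/0.063 + 7.7]·(1810·0.2907²/2) = [6.105 + 7.7]·76.46 = 1056 Pa.
ΔP = 1056 Pa = 0.0106 bar.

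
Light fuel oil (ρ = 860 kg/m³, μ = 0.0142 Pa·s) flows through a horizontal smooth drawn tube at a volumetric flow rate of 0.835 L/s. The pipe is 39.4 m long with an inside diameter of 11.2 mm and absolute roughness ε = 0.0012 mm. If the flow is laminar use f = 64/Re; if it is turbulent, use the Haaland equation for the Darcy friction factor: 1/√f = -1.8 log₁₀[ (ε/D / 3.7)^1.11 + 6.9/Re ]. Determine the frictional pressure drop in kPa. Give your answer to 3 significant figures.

ΔP ≈ 3940 kPa

Q = 0.835 L/s = 0.835/1000 = 0.000835 m³/s.
Cross-sectional area A = πD²/4 = π(0.0112)²/4 = 9.852e-05 m²; mean velocity V = Q/A = 0.000835/9.852e-05 = 8.475 m/s.
Reynolds number Re = ρVD/μ = 860 · 8.475 · 0.0112 / 0.0142 = 5749.
Re > 4000 → turbulent. Relative roughness ε/D = 1.2e-06/0.0112 = 0.000107. Haaland: 1/√f = -1.8 log₁₀[(0.000107/3.7)^1.11 + 6.9/5749] = -1.8 log₁₀[9.17e-06 + 0.0012] = 5.251, so f = 0.03626.
Darcy-Weisbach: ΔP = f(L/D)(ρV²/2) = 0.03626·(39.4/0.0112)·(860·8.475²/2) = 0.03626·3518·3.089e+04 = 3.94e+06 Pa.
ΔP = 3.94e+06 Pa = 3940 kPa.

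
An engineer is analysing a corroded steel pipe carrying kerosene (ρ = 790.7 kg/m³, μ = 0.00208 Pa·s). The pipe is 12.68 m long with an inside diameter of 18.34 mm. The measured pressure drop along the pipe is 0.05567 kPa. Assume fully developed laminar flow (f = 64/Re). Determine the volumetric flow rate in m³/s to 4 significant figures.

For laminar flow, f = 64/Re with Re = ρVD/μ, so Darcy-Weisbach reduces to ΔP = 32μLV/D². Solving for V: V = ΔP·D²/(32μL) = 55.67·(0.01834)²/(32·0.00208·12.68) = 0.02219 m/s.
Check: Re = ρVD/μ = 790.7·0.02219·0.01834/0.00208 = 154.7 < 2300, so the laminar assumption holds.
Q = V·A = 0.02219·(π/4·0.01834²) = 5.861e-06 m³/s = 5.861×10^-6 m³/s.

Q ≈ 5.861×10^-6 m³/s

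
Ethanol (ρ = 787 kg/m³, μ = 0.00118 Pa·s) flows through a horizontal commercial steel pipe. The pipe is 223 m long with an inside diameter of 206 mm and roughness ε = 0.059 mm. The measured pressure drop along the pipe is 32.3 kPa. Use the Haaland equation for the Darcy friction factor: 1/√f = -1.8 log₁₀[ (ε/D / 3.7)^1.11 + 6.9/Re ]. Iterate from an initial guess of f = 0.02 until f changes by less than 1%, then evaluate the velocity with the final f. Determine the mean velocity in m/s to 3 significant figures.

V ≈ 2.13 m/s

Rearranging Darcy-Weisbach: V = √(2·ΔP·D/(f·L·ρ)). With ε/D = 5.9e-05/0.206 = 0.000286, iterate starting from f = 0.02:
  f = 0.02 → V = √(2·3.23e+04·0.206/(0.02·223·787)) = 1.947 m/s; Re = ρVD/μ = 2.675e+05; f → 0.01689
  f = 0.01689 → V = 2.119 m/s; Re = 2.911e+05; f → 0.01675
Converged (Δf/f < 1%). With the final f = 0.01675: V = √(2·3.23e+04·0.206/(0.01675·223·787)) = 2.127 m/s.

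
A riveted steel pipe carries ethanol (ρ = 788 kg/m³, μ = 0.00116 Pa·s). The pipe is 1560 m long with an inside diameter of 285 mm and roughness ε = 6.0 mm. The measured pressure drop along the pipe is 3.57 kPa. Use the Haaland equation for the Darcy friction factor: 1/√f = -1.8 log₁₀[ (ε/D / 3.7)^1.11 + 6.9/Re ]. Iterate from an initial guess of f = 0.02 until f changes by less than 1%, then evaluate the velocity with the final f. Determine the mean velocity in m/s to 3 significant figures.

Rearranging Darcy-Weisbach: V = √(2·ΔP·D/(f·L·ρ)). With ε/D = 0.006/0.285 = 0.0211, iterate starting from f = 0.02:
  f = 0.02 → V = √(2·3570·0.285/(0.02·1560·788)) = 0.2877 m/s; Re = ρVD/μ = 5.57e+04; f → 0.05037
  f = 0.05037 → V = 0.1813 m/s; Re = 3.51e+04; f → 0.05075
Converged (Δf/f < 1%). With the final f = 0.05075: V = √(2·3570·0.285/(0.05075·1560·788)) = 0.1806 m/s.

V ≈ 0.181 m/s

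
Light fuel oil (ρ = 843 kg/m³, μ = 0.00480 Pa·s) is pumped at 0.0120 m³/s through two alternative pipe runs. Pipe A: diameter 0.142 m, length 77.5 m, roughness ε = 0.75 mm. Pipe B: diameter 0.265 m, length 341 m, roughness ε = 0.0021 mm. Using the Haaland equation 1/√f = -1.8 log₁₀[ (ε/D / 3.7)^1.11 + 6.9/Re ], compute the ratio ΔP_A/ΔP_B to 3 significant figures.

Pipe A: V = Q/A = 0.012/0.01584 = 0.7577 m/s; Re = 1.89e+04; ε/D = 0.00528; Haaland → f = 0.03487; ΔP_A = f(L/D)(ρV²/2) = 4606 Pa.
Pipe B: V = Q/A = 0.012/0.05515 = 0.2176 m/s; Re = 1.013e+04; ε/D = 7.92e-06; Haaland → f = 0.03079; ΔP_B = f(L/D)(ρV²/2) = 790.4 Pa.
ΔP_A/ΔP_B = 4606/790.4 = 5.83.

ΔP_A/ΔP_B ≈ 5.83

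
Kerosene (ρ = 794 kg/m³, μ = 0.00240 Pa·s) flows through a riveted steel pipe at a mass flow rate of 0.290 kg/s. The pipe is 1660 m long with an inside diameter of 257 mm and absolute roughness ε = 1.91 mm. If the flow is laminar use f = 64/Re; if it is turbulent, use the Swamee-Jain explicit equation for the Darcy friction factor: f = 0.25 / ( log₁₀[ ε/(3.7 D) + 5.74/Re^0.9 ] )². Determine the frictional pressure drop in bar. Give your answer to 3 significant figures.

A = πD²/4 = π(0.257)²/4 = 0.05187 m²; mean velocity V = ṁ/(ρA) = 0.29/(794 · 0.05187) = 0.007041 m/s.
Reynolds number Re = ρVD/μ = 794 · 0.007041 · 0.257 / 0.0024 = 598.6.
Re < 2300 → laminar flow, so f = 64/Re = 64/598.6 = 0.1069 (the turbulent correlation is not needed).
Darcy-Weisbach: ΔP = f(L/D)(ρV²/2) = 0.1069·(1660/0.257)·(794·0.007041²/2) = 0.1069·6459·0.01968 = 13.59 Pa.
ΔP = 13.59 Pa = 1.36×10^-4 bar.

ΔP ≈ 1.36×10^-4 bar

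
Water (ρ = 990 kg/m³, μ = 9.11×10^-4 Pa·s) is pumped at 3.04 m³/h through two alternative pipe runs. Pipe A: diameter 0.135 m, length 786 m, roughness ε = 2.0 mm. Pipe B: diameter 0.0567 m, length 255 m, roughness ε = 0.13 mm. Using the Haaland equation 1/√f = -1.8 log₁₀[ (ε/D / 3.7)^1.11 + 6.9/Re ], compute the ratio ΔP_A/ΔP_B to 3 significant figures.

Pipe A: V = Q/A = 0.0008444/0.01431 = 0.05899 m/s; Re = 8655; ε/D = 0.0148; Haaland → f = 0.04837; ΔP_A = f(L/D)(ρV²/2) = 485.2 Pa.
Pipe B: V = Q/A = 0.0008444/0.002525 = 0.3344 m/s; Re = 2.061e+04; ε/D = 0.00229; Haaland → f = 0.02986; ΔP_B = f(L/D)(ρV²/2) = 7436 Pa.
ΔP_A/ΔP_B = 485.2/7436 = 0.0653.

ΔP_A/ΔP_B ≈ 0.0653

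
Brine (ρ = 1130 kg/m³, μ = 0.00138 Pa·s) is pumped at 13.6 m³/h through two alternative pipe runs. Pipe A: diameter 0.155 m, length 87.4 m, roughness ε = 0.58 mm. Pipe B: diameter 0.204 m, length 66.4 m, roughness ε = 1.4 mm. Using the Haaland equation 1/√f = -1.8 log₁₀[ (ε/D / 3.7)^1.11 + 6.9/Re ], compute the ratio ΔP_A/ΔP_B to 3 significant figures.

ΔP_A/ΔP_B ≈ 4.44

Pipe A: V = Q/A = 0.003778/0.01887 = 0.2002 m/s; Re = 2.541e+04; ε/D = 0.00374; Haaland → f = 0.03155; ΔP_A = f(L/D)(ρV²/2) = 402.9 Pa.
Pipe B: V = Q/A = 0.003778/0.03269 = 0.1156 m/s; Re = 1.931e+04; ε/D = 0.00686; Haaland → f = 0.03693; ΔP_B = f(L/D)(ρV²/2) = 90.74 Pa.
ΔP_A/ΔP_B = 402.9/90.74 = 4.44.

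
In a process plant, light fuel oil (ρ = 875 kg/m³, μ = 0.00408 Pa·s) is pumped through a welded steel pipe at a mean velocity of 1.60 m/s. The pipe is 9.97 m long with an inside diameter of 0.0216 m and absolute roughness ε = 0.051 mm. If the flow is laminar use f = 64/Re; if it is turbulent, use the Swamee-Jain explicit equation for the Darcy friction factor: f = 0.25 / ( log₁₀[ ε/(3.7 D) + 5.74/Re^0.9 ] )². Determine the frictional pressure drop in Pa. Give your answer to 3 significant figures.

ΔP ≈ 19200 Pa

Reynolds number Re = ρVD/μ = 875 · 1.6 · 0.0216 / 0.00408 = 7412.
Re > 4000 → turbulent. Relative roughness ε/D = 5.1e-05/0.0216 = 0.00236. Swamee-Jain: f = 0.25/(log₁₀[0.00236/3.7 + 5.74/7412^0.9])² = 0.25/(log₁₀[0.000638 + 0.00189])² = 0.25/(-2.598)² = 0.03705.
Darcy-Weisbach: ΔP = f(L/D)(ρV²/2) = 0.03705·(9.97/0.0216)·(875·1.6²/2) = 0.03705·461.6·1120 = 1.915e+04 Pa.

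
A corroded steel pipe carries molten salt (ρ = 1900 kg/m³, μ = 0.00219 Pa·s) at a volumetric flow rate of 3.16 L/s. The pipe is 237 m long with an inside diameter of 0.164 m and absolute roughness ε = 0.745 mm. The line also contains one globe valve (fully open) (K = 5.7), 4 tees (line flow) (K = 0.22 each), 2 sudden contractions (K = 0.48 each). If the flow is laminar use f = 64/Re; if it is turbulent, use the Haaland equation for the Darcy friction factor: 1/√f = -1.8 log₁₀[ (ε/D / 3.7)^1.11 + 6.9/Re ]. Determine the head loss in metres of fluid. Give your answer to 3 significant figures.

h_f ≈ 0.0636 m

Q = 3.16 L/s = 3.16/1000 = 0.00316 m³/s.
Cross-sectional area A = πD²/4 = π(0.164)²/4 = 0.02112 m²; mean velocity V = Q/A = 0.00316/0.02112 = 0.1496 m/s.
Reynolds number Re = ρVD/μ = 1900 · 0.1496 · 0.164 / 0.00219 = 2.128e+04.
Re > 4000 → turbulent. Relative roughness ε/D = 0.000745/0.164 = 0.00454. Haaland: 1/√f = -1.8 log₁₀[(0.00454/3.7)^1.11 + 6.9/2.128e+04] = -1.8 log₁₀[0.000587 + 0.000324] = 5.472, so f = 0.03339.
Total minor-loss coefficient ΣK = 1·5.7 + 4·0.22 + 2·0.48 = 7.54.
ΔP = [f·L/D + ΣK]·(ρV²/2) = [0.03339·237/0.164 + 7.54]·(1900·0.1496²/2) = [48.26 + 7.54]·21.26 = 1186 Pa.
Head loss h_f = ΔP/(ρg) = 1186/(1900·9.81) = 0.0636 m.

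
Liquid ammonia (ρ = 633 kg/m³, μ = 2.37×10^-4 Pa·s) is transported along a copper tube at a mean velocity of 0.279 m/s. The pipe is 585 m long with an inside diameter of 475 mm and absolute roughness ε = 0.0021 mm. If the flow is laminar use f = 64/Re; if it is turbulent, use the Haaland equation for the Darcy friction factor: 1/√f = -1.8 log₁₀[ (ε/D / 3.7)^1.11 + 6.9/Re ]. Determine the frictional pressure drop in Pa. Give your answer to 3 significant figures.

ΔP ≈ 423 Pa

Reynolds number Re = ρVD/μ = 633 · 0.279 · 0.475 / 0.000237 = 3.54e+05.
Re > 4000 → turbulent. Relative roughness ε/D = 2.1e-06/0.475 = 4.42e-06. Haaland: 1/√f = -1.8 log₁₀[(4.42e-06/3.7)^1.11 + 6.9/3.54e+05] = -1.8 log₁₀[2.67e-07 + 1.95e-05] = 8.468, so f = 0.01395.
Darcy-Weisbach: ΔP = f(L/D)(ρV²/2) = 0.01395·(585/0.475)·(633·0.279²/2) = 0.01395·1232·24.64 = 423.2 Pa.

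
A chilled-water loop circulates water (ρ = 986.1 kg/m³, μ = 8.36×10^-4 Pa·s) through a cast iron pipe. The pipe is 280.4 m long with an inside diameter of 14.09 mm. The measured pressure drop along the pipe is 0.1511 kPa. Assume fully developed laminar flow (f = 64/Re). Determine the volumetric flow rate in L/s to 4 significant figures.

For laminar flow, f = 64/Re with Re = ρVD/μ, so Darcy-Weisbach reduces to ΔP = 32μLV/D². Solving for V: V = ΔP·D²/(32μL) = 151.1·(0.01409)²/(32·0.000836·280.4) = 0.003999 m/s.
Check: Re = ρVD/μ = 986.1·0.003999·0.01409/0.000836 = 66.46 < 2300, so the laminar assumption holds.
Q = V·A = 0.003999·(π/4·0.01409²) = 6.235e-07 m³/s = 6.235×10^-4 L/s.

Q ≈ 6.235×10^-4 L/s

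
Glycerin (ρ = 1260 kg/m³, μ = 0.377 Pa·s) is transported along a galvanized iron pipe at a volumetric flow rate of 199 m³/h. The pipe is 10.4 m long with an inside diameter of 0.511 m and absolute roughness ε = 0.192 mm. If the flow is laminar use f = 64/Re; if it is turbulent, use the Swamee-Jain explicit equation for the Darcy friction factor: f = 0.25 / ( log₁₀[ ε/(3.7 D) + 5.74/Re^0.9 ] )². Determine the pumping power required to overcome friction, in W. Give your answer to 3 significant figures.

P ≈ 7.16 W

Q = 199 m³/h = 199/3600 = 0.05528 m³/s.
Cross-sectional area A = πD²/4 = π(0.511)²/4 = 0.2051 m²; mean velocity V = Q/A = 0.05528/0.2051 = 0.2695 m/s.
Reynolds number Re = ρVD/μ = 1260 · 0.2695 · 0.511 / 0.377 = 460.3.
Re < 2300 → laminar flow, so f = 64/Re = 64/460.3 = 0.139 (the turbulent correlation is not needed).
Darcy-Weisbach: ΔP = f(L/D)(ρV²/2) = 0.139·(10.4/0.511)·(1260·0.2695²/2) = 0.139·20.35·45.77 = 129.5 Pa.
Pumping power P = QΔP = 0.05528·129.5 = 7.159 W = 7.16 W.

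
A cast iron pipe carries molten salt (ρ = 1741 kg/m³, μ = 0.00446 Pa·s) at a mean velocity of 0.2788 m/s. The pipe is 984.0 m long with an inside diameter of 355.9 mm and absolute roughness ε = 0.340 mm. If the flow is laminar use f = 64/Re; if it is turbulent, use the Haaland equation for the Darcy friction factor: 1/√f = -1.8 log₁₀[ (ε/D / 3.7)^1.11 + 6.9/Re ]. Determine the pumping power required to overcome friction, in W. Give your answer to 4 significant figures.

Reynolds number Re = ρVD/μ = 1741 · 0.2788 · 0.3559 / 0.00446 = 3.873e+04.
Re > 4000 → turbulent. Relative roughness ε/D = 0.00034/0.3559 = 0.000955. Haaland: 1/√f = -1.8 log₁₀[(0.000955/3.7)^1.11 + 6.9/3.873e+04] = -1.8 log₁₀[0.000104 + 0.000178] = 6.389, so f = 0.0245.
Darcy-Weisbach: ΔP = f(L/D)(ρV²/2) = 0.0245·(984/0.3559)·(1741·0.2788²/2) = 0.0245·2765·67.66 = 4583 Pa.
Q = V·A = 0.2788·0.09948 = 0.02774 m³/s.
Pumping power P = QΔP = 0.02774·4583 = 127.11 W = 127.1 W.

P ≈ 127.1 W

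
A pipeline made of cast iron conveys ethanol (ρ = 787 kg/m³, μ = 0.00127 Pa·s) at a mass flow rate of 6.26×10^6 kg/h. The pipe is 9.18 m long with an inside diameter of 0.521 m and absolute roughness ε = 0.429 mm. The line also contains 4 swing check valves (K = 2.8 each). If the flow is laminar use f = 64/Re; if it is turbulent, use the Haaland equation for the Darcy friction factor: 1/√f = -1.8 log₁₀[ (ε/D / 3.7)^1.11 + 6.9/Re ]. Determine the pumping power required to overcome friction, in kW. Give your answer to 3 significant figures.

ṁ = 6.26×10^6 kg/h = 6.26×10^6/3600 = 1739 kg/s.
A = πD²/4 = π(0.521)²/4 = 0.2132 m²; mean velocity V = ṁ/(ρA) = 1739/(787 · 0.2132) = 10.36 m/s.
Reynolds number Re = ρVD/μ = 787 · 10.36 · 0.521 / 0.00127 = 3.346e+06.
Re > 4000 → turbulent. Relative roughness ε/D = 0.000429/0.521 = 0.000823. Haaland: 1/√f = -1.8 log₁₀[(0.000823/3.7)^1.11 + 6.9/3.346e+06] = -1.8 log₁₀[8.82e-05 + 2.06e-06] = 7.28, so f = 0.01887.
Total minor-loss coefficient ΣK = 4·2.8 = 11.2.
ΔP = [f·L/D + ΣK]·(ρV²/2) = [0.01887·9.18/0.521 + 11.2]·(787·10.36²/2) = [0.3325 + 11.2]·4.227e+04 = 4.875e+05 Pa.
Q = ṁ/ρ = 1739/787 = 2.21 m³/s.
Pumping power P = QΔP = 2.21·4.875e+05 = 1077000 W = 1080 kW.

P ≈ 1080 kW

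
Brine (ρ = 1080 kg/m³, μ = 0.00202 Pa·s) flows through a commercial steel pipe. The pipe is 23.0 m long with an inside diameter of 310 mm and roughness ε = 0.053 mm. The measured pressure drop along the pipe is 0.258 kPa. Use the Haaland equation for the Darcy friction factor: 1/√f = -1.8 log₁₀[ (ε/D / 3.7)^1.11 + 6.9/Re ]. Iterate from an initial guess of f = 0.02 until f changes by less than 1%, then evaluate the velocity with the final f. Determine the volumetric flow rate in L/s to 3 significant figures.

Rearranging Darcy-Weisbach: V = √(2·ΔP·D/(f·L·ρ)). With ε/D = 5.3e-05/0.31 = 0.000171, iterate starting from f = 0.02:
  f = 0.02 → V = √(2·258·0.31/(0.02·23·1080)) = 0.5674 m/s; Re = ρVD/μ = 9.405e+04; f → 0.0188
  f = 0.0188 → V = 0.5852 m/s; Re = 9.7e+04; f → 0.0187
Converged (Δf/f < 1%). With the final f = 0.0187: V = √(2·258·0.31/(0.0187·23·1080)) = 0.5868 m/s.
Q = V·A = 0.5868·(π/4·0.31²) = 0.04429 m³/s = 44.3 L/s.

Q ≈ 44.3 L/s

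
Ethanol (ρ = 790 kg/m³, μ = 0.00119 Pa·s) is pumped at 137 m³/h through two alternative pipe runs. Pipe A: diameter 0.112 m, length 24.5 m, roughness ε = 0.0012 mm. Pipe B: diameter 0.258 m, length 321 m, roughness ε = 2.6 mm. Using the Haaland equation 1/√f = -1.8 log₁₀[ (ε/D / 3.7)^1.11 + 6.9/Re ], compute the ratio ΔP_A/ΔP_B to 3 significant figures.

Pipe A: V = Q/A = 0.03806/0.009852 = 3.863 m/s; Re = 2.872e+05; ε/D = 1.07e-05; Haaland → f = 0.01454; ΔP_A = f(L/D)(ρV²/2) = 1.875e+04 Pa.
Pipe B: V = Q/A = 0.03806/0.05228 = 0.7279 m/s; Re = 1.247e+05; ε/D = 0.0101; Haaland → f = 0.03853; ΔP_B = f(L/D)(ρV²/2) = 1.003e+04 Pa.
ΔP_A/ΔP_B = 1.875e+04/1.003e+04 = 1.87.

ΔP_A/ΔP_B ≈ 1.87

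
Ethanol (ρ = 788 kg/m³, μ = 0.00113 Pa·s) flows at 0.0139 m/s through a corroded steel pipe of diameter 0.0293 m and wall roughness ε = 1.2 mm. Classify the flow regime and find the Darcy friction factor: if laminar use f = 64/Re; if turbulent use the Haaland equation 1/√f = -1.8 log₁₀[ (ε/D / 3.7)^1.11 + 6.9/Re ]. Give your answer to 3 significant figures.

f ≈ 0.225

Re = ρVD/μ = 788·0.0139·0.0293/0.00113 = 284.
Re < 2300 → laminar, so f = 64/Re = 0.2253 (roughness is irrelevant in laminar flow).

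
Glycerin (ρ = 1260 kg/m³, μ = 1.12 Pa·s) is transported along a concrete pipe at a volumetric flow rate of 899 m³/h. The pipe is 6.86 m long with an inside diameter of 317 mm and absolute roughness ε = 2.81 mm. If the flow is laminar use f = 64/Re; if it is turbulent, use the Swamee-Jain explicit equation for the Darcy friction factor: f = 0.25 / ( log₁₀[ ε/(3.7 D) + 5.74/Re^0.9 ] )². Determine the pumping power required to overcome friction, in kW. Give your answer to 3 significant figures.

Q = 899 m³/h = 899/3600 = 0.2497 m³/s.
Cross-sectional area A = πD²/4 = π(0.317)²/4 = 0.07892 m²; mean velocity V = Q/A = 0.2497/0.07892 = 3.164 m/s.
Reynolds number Re = ρVD/μ = 1260 · 3.164 · 0.317 / 1.12 = 1128.
Re < 2300 → laminar flow, so f = 64/Re = 64/1128 = 0.05672 (the turbulent correlation is not needed).
Darcy-Weisbach: ΔP = f(L/D)(ρV²/2) = 0.05672·(6.86/0.317)·(1260·3.164²/2) = 0.05672·21.64·6307 = 7741 Pa.
Pumping power P = QΔP = 0.2497·7741 = 1933 W = 1.93 kW.

P ≈ 1.93 kW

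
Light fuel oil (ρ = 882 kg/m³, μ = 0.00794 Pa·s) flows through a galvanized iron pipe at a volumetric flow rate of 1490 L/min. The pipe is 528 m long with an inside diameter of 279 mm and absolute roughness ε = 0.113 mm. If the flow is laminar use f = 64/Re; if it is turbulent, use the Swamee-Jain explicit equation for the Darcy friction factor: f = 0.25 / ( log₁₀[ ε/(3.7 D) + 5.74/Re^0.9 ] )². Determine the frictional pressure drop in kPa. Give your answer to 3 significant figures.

ΔP ≈ 4.12 kPa

Q = 1490 L/min = 1490/60000 = 0.02483 m³/s.
Cross-sectional area A = πD²/4 = π(0.279)²/4 = 0.06114 m²; mean velocity V = Q/A = 0.02483/0.06114 = 0.4062 m/s.
Reynolds number Re = ρVD/μ = 882 · 0.4062 · 0.279 / 0.00794 = 1.259e+04.
Re > 4000 → turbulent. Relative roughness ε/D = 0.000113/0.279 = 0.000405. Swamee-Jain: f = 0.25/(log₁₀[0.000405/3.7 + 5.74/1.259e+04^0.9])² = 0.25/(log₁₀[0.000109 + 0.00117])² = 0.25/(-2.892)² = 0.02989.
Darcy-Weisbach: ΔP = f(L/D)(ρV²/2) = 0.02989·(528/0.279)·(882·0.4062²/2) = 0.02989·1892·72.76 = 4115 Pa.
ΔP = 4115 Pa = 4.12 kPa.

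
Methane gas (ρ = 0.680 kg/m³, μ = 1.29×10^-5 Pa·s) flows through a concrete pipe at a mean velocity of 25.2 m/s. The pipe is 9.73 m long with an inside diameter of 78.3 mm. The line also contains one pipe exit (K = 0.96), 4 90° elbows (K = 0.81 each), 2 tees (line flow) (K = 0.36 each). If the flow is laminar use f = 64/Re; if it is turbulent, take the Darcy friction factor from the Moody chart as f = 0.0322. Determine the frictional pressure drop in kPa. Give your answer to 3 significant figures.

ΔP ≈ 1.93 kPa

Reynolds number Re = ρVD/μ = 0.68 · 25.2 · 0.0783 / 1.29e-05 = 1.04e+05.
Re > 4000 → turbulent; use the Moody-chart value f = 0.0322.
Total minor-loss coefficient ΣK = 1·0.96 + 4·0.81 + 2·0.36 = 4.92.
ΔP = [f·L/D + ΣK]·(ρV²/2) = [0.0322·9.73/0.0783 + 4.92]·(0.68·25.2²/2) = [4.001 + 4.92]·215.9 = 1926 Pa.
ΔP = 1926 Pa = 1.93 kPa.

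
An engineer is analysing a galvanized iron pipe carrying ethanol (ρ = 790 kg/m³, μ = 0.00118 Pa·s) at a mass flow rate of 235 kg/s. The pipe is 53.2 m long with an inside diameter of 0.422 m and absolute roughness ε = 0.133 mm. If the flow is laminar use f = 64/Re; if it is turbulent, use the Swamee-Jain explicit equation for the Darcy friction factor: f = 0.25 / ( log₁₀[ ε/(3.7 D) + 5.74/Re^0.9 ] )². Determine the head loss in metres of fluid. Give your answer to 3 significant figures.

h_f ≈ 0.474 m

A = πD²/4 = π(0.422)²/4 = 0.1399 m²; mean velocity V = ṁ/(ρA) = 235/(790 · 0.1399) = 2.127 m/s.
Reynolds number Re = ρVD/μ = 790 · 2.127 · 0.422 / 0.00118 = 6.009e+05.
Re > 4000 → turbulent. Relative roughness ε/D = 0.000133/0.422 = 0.000315. Swamee-Jain: f = 0.25/(log₁₀[0.000315/3.7 + 5.74/6.009e+05^0.9])² = 0.25/(log₁₀[8.52e-05 + 3.61e-05])² = 0.25/(-3.916)² = 0.0163.
Darcy-Weisbach: ΔP = f(L/D)(ρV²/2) = 0.0163·(53.2/0.422)·(790·2.127²/2) = 0.0163·126.1·1787 = 3672 Pa.
Head loss h_f = ΔP/(ρg) = 3672/(790·9.81) = 0.474 m.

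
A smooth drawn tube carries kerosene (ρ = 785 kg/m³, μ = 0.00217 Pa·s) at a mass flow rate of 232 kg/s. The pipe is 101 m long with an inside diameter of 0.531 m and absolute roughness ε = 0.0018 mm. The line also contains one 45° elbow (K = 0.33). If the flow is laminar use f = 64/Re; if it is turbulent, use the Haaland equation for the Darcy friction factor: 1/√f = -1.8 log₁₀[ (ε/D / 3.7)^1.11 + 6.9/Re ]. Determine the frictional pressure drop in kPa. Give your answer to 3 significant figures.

ΔP ≈ 2.20 kPa

A = πD²/4 = π(0.531)²/4 = 0.2215 m²; mean velocity V = ṁ/(ρA) = 232/(785 · 0.2215) = 1.335 m/s.
Reynolds number Re = ρVD/μ = 785 · 1.335 · 0.531 / 0.00217 = 2.564e+05.
Re > 4000 → turbulent. Relative roughness ε/D = 1.8e-06/0.531 = 3.39e-06. Haaland: 1/√f = -1.8 log₁₀[(3.39e-06/3.7)^1.11 + 6.9/2.564e+05] = -1.8 log₁₀[1.99e-07 + 2.69e-05] = 8.22, so f = 0.0148.
Total minor-loss coefficient ΣK = 1·0.33 = 0.33.
ΔP = [f·L/D + ΣK]·(ρV²/2) = [0.0148·101/0.531 + 0.33]·(785·1.335²/2) = [2.815 + 0.33]·699.1 = 2198 Pa.
ΔP = 2198 Pa = 2.20 kPa.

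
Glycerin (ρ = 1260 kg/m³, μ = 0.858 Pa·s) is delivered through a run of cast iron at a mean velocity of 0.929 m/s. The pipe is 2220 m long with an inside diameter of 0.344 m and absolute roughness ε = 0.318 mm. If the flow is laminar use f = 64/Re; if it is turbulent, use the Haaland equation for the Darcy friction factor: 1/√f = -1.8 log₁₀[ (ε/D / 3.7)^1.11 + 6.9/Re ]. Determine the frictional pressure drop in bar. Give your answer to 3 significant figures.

ΔP ≈ 4.79 bar

Reynolds number Re = ρVD/μ = 1260 · 0.929 · 0.344 / 0.858 = 469.3.
Re < 2300 → laminar flow, so f = 64/Re = 64/469.3 = 0.1364 (the turbulent correlation is not needed).
Darcy-Weisbach: ΔP = f(L/D)(ρV²/2) = 0.1364·(2220/0.344)·(1260·0.929²/2) = 0.1364·6453·543.7 = 4.785e+05 Pa.
ΔP = 4.785e+05 Pa = 4.79 bar.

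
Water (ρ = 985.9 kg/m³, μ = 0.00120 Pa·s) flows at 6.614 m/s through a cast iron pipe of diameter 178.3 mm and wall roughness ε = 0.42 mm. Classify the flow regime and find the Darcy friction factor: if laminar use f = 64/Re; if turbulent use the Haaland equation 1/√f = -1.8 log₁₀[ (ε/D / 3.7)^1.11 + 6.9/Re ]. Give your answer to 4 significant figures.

f ≈ 0.02467

Re = ρVD/μ = 985.9·6.614·0.1783/0.0012 = 9.689e+05.
Re > 4000 → turbulent. ε/D = 0.00042/0.1783 = 0.00236; Haaland: 1/√f = -1.8 log₁₀[0.000283 + 7.12e-06] = 6.366, so f = 0.02467.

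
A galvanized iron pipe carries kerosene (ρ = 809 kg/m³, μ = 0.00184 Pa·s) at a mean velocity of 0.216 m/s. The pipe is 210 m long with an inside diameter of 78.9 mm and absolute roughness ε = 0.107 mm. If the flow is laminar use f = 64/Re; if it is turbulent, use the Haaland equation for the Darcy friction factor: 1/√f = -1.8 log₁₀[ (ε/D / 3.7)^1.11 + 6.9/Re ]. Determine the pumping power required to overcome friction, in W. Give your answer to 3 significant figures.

P ≈ 1.86 W

Reynolds number Re = ρVD/μ = 809 · 0.216 · 0.0789 / 0.00184 = 7493.
Re > 4000 → turbulent. Relative roughness ε/D = 0.000107/0.0789 = 0.00136. Haaland: 1/√f = -1.8 log₁₀[(0.00136/3.7)^1.11 + 6.9/7493] = -1.8 log₁₀[0.000154 + 0.000921] = 5.344, so f = 0.03502.
Darcy-Weisbach: ΔP = f(L/D)(ρV²/2) = 0.03502·(210/0.0789)·(809·0.216²/2) = 0.03502·2662·18.87 = 1759 Pa.
Q = V·A = 0.216·0.004889 = 0.001056 m³/s.
Pumping power P = QΔP = 0.001056·1759 = 1.858 W = 1.86 W.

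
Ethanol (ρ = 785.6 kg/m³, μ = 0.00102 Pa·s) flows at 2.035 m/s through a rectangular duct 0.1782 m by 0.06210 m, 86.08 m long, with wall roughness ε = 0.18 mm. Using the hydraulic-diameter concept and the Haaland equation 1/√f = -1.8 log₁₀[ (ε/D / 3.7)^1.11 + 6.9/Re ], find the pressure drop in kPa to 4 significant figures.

Hydraulic diameter D_h = 4A/P = 4·(0.1782·0.0621)/(2·(0.1782+0.0621)) = 0.04426/0.4806 = 0.0921 m.
Re = ρVD_h/μ = 785.6·2.035·0.0921/0.00102 = 1.444e+05.
ε/D_h = 0.00018/0.0921 = 0.00195; Haaland gives 1/√f = -1.8 log₁₀[0.00023+4.78e-05] = 6.4, so f = 0.02441.
ΔP = f(L/D_h)(ρV²/2) = 0.02441·86.08/0.0921·1627 = 3.711e+04 Pa.
ΔP = 37.11 kPa.

ΔP ≈ 37.11 kPa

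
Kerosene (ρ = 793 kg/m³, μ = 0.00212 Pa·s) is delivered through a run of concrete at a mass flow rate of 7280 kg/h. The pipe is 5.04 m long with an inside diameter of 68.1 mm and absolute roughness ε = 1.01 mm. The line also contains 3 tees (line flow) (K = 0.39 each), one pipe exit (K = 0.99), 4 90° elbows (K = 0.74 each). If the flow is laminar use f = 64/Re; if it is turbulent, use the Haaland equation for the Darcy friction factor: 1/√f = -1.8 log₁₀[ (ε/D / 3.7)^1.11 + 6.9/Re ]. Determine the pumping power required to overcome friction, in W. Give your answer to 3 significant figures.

P ≈ 4.23 W

ṁ = 7280 kg/h = 7280/3600 = 2.022 kg/s.
A = πD²/4 = π(0.0681)²/4 = 0.003642 m²; mean velocity V = ṁ/(ρA) = 2.022/(793 · 0.003642) = 0.7001 m/s.
Reynolds number Re = ρVD/μ = 793 · 0.7001 · 0.0681 / 0.00212 = 1.783e+04.
Re > 4000 → turbulent. Relative roughness ε/D = 0.00101/0.0681 = 0.0148. Haaland: 1/√f = -1.8 log₁₀[(0.0148/3.7)^1.11 + 6.9/1.783e+04] = -1.8 log₁₀[0.00218 + 0.000387] = 4.662, so f = 0.04601.
Total minor-loss coefficient ΣK = 3·0.39 + 1·0.99 + 4·0.74 = 5.12.
ΔP = [f·L/D + ΣK]·(ρV²/2) = [0.04601·5.04/0.0681 + 5.12]·(793·0.7001²/2) = [3.405 + 5.12]·194.4 = 1657 Pa.
Q = ṁ/ρ = 2.022/793 = 0.00255 m³/s.
Pumping power P = QΔP = 0.00255·1657 = 4.225 W = 4.23 W.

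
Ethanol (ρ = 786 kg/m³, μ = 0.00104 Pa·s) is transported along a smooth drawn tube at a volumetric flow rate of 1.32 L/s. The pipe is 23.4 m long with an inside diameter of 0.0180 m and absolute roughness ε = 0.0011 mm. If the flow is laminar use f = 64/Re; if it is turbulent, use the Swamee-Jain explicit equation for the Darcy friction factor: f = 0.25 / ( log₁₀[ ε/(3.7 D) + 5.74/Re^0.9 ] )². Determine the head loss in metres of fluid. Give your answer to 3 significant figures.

h_f ≈ 34.8 m

Q = 1.32 L/s = 1.32/1000 = 0.00132 m³/s.
Cross-sectional area A = πD²/4 = π(0.018)²/4 = 0.0002545 m²; mean velocity V = Q/A = 0.00132/0.0002545 = 5.187 m/s.
Reynolds number Re = ρVD/μ = 786 · 5.187 · 0.018 / 0.00104 = 7.057e+04.
Re > 4000 → turbulent. Relative roughness ε/D = 1.1e-06/0.018 = 6.11e-05. Swamee-Jain: f = 0.25/(log₁₀[6.11e-05/3.7 + 5.74/7.057e+04^0.9])² = 0.25/(log₁₀[1.65e-05 + 0.000248])² = 0.25/(-3.577)² = 0.01954.
Darcy-Weisbach: ΔP = f(L/D)(ρV²/2) = 0.01954·(23.4/0.018)·(786·5.187²/2) = 0.01954·1300·1.057e+04 = 2.686e+05 Pa.
Head loss h_f = ΔP/(ρg) = 2.686e+05/(786·9.81) = 34.8 m.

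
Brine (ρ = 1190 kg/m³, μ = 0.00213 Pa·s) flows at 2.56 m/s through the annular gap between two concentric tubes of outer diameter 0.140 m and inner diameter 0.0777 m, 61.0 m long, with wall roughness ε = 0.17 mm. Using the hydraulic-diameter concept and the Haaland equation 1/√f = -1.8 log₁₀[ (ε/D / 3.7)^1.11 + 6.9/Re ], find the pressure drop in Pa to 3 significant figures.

ΔP ≈ 103000 Pa

Hydraulic diameter D_h = 4A/P = D_o - D_i = 0.14 - 0.0777 = 0.0623 m.
Re = ρVD_h/μ = 1190·2.56·0.0623/0.00213 = 8.91e+04.
ε/D_h = 0.00017/0.0623 = 0.00273; Haaland gives 1/√f = -1.8 log₁₀[0.000334+7.74e-05] = 6.095, so f = 0.02692.
ΔP = f(L/D_h)(ρV²/2) = 0.02692·61/0.0623·3899 = 1.028e+05 Pa.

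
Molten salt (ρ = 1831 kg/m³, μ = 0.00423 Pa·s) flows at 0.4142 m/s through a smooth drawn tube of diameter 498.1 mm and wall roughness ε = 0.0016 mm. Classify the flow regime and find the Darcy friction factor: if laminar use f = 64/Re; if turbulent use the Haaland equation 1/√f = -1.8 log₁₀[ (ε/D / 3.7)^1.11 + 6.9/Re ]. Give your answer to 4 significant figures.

Re = ρVD/μ = 1831·0.4142·0.4981/0.00423 = 8.93e+04.
Re > 4000 → turbulent. ε/D = 1.6e-06/0.4981 = 3.21e-06; Haaland: 1/√f = -1.8 log₁₀[1.87e-07 + 7.73e-05] = 7.4, so f = 0.01826.

f ≈ 0.01826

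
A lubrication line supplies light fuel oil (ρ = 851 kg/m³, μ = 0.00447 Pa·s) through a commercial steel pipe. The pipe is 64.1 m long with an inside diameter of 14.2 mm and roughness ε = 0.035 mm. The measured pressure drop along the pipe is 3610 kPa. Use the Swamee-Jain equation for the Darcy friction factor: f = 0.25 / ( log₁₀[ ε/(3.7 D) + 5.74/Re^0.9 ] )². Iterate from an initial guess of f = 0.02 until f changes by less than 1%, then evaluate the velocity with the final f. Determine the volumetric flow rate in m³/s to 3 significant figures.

Rearranging Darcy-Weisbach: V = √(2·ΔP·D/(f·L·ρ)). With ε/D = 3.5e-05/0.0142 = 0.00246, iterate starting from f = 0.02:
  f = 0.02 → V = √(2·3.61e+06·0.0142/(0.02·64.1·851)) = 9.694 m/s; Re = ρVD/μ = 2.621e+04; f → 0.02982
  f = 0.02982 → V = 7.939 m/s; Re = 2.146e+04; f → 0.03064
  f = 0.03064 → V = 7.832 m/s; Re = 2.117e+04; f → 0.0307
Converged (Δf/f < 1%). With the final f = 0.0307: V = √(2·3.61e+06·0.0142/(0.0307·64.1·851)) = 7.825 m/s.
Q = V·A = 7.825·(π/4·0.0142²) = 0.001239 m³/s = 0.00124 m³/s.

Q ≈ 0.00124 m³/s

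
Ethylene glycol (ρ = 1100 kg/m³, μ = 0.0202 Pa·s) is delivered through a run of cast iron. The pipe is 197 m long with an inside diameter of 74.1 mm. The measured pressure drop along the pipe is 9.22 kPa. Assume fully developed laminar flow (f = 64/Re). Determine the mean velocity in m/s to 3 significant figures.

V ≈ 0.398 m/s

For laminar flow, f = 64/Re with Re = ρVD/μ, so Darcy-Weisbach reduces to ΔP = 32μLV/D². Solving for V: V = ΔP·D²/(32μL) = 9220·(0.0741)²/(32·0.0202·197) = 0.3976 m/s.
Check: Re = ρVD/μ = 1100·0.3976·0.0741/0.0202 = 1604 < 2300, so the laminar assumption holds.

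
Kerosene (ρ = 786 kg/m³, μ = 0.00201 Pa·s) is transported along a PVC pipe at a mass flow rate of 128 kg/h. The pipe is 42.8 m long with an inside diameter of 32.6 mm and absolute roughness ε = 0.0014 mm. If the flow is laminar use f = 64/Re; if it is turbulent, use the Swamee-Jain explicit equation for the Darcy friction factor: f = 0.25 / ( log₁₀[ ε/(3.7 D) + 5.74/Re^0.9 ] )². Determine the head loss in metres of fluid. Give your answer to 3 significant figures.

ṁ = 128 kg/h = 128/3600 = 0.03556 kg/s.
A = πD²/4 = π(0.0326)²/4 = 0.0008347 m²; mean velocity V = ṁ/(ρA) = 0.03556/(786 · 0.0008347) = 0.0542 m/s.
Reynolds number Re = ρVD/μ = 786 · 0.0542 · 0.0326 / 0.00201 = 690.9.
Re < 2300 → laminar flow, so f = 64/Re = 64/690.9 = 0.09264 (the turbulent correlation is not needed).
Darcy-Weisbach: ΔP = f(L/D)(ρV²/2) = 0.09264·(42.8/0.0326)·(786·0.0542²/2) = 0.09264·1313·1.154 = 140.4 Pa.
Head loss h_f = ΔP/(ρg) = 140.4/(786·9.81) = 0.0182 m.

h_f ≈ 0.0182 m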